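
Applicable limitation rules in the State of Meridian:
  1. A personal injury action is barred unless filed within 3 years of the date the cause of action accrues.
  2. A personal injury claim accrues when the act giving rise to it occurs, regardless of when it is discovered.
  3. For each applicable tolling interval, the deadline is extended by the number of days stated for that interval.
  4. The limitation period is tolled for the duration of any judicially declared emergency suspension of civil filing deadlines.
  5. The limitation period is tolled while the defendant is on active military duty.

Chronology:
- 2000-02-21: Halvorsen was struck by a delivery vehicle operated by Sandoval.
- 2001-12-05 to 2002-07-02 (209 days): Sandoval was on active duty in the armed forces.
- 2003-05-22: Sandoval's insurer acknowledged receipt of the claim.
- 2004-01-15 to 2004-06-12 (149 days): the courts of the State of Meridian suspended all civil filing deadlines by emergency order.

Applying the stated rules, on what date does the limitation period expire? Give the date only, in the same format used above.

The claim accrued on 2000-02-21, when the wrongful act occurred.
The untolled deadline — 3 years after 2000-02-21 — is 2003-02-21.
The defendant's active military service from 2001-12-05 to 2002-07-02 tolled the period for 209 days, extending the deadline to 2003-09-18.
The emergency suspension of filing deadlines starting 2004-01-15 came too late — the period had run on 2003-09-18 — and so does not extend the deadline.
Nothing else in the chronology tolls or restarts the period.

2003-09-18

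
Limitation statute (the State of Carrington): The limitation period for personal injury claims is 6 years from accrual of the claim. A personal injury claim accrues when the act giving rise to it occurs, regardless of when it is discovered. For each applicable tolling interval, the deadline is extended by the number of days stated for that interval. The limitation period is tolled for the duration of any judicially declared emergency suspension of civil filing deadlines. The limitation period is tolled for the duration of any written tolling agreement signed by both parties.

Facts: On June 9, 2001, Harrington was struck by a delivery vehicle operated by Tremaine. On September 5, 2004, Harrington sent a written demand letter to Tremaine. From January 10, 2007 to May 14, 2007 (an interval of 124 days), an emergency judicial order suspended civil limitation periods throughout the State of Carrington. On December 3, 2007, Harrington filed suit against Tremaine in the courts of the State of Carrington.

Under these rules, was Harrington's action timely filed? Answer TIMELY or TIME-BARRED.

The limitation period began to run on June 9, 2001.
The untolled deadline — 6 years after June 9, 2001 — is June 9, 2007.
The period was tolled for 124 days by the emergency suspension of filing deadlines (January 10, 2007 to May 14, 2007), pushing the deadline to October 11, 2007.
The other events in the timeline have no effect on the limitation period under the stated rules.
The December 3, 2007 filing falls after the October 11, 2007 deadline; the claim is time-barred.

TIME-BARRED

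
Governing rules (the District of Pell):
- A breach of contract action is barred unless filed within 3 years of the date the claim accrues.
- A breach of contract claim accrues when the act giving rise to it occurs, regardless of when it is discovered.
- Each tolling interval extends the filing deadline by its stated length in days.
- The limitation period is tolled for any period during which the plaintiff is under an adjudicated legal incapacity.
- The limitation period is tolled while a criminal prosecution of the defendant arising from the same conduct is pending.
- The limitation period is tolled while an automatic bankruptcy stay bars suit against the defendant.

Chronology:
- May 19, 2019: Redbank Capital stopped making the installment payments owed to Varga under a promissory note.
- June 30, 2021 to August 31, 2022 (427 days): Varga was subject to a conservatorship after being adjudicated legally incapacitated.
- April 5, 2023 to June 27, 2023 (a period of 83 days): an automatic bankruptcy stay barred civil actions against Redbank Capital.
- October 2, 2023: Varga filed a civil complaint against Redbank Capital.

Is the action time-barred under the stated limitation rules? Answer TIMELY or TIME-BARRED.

The claim accrued on May 19, 2019, the date of the act.
Adding the 3 years base period to May 19, 2019 gives a deadline of May 19, 2022, before any tolling.
The period was tolled for 427 days by the plaintiff's legal incapacity (June 30, 2021 to August 31, 2022), pushing the deadline to July 20, 2023.
The period was tolled for 83 days by the automatic bankruptcy stay (April 5, 2023 to June 27, 2023), pushing the deadline to October 11, 2023.
Varga filed on October 2, 2023, before the October 11, 2023 deadline, so the action is timely.

TIMELY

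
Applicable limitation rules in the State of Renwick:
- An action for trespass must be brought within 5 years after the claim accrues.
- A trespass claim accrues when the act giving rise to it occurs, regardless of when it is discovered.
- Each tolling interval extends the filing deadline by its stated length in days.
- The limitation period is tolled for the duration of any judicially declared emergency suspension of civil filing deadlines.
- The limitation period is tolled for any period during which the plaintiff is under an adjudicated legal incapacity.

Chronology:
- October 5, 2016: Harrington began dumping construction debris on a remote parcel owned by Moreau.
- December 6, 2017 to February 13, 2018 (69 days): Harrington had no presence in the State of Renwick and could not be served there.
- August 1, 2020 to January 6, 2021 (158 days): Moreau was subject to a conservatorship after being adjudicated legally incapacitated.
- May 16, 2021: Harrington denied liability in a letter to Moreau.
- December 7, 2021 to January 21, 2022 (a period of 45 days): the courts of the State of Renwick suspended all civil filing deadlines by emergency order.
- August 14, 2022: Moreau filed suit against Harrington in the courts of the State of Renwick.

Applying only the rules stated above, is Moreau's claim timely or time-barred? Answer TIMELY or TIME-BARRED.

TIME-BARRED

The limitation period began to run on October 5, 2016.
The untolled deadline — 5 years after October 5, 2016 — is October 5, 2021.
Because the plaintiff's legal incapacity ran from August 1, 2020 to January 6, 2021, the deadline is extended by 158 days to March 12, 2022.
The emergency suspension of filing deadlines from December 7, 2021 to January 21, 2022 tolled the period for 45 days, extending the deadline to April 26, 2022.
The defendant's absence from the jurisdiction from December 6, 2017 to February 13, 2018 does not toll the period, because no stated rule makes the defendant's absence a tolling event.
None of the other events listed affects the running of the period under the stated rules.
Filing on August 14, 2022 missed the April 26, 2022 deadline — the action is time-barred.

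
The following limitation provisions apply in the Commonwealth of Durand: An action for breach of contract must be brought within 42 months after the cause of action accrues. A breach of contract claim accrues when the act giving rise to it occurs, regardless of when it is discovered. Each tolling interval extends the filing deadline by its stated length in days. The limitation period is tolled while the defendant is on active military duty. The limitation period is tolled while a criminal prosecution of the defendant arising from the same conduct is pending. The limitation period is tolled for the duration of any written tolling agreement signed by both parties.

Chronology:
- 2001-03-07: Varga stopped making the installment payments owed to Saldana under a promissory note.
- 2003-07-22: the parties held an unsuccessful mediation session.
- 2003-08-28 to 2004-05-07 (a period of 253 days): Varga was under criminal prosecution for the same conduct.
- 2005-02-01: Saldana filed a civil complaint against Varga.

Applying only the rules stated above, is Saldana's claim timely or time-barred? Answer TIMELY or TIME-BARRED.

TIMELY

The cause of action accrued on 2001-03-07, the date of the act.
Adding the 42 months base period to 2001-03-07 gives a deadline of 2004-09-07, before any tolling.
Because the pending criminal prosecution ran from 2003-08-28 to 2004-05-07, the deadline is extended by 253 days to 2005-05-18.
Nothing else in the chronology tolls or restarts the period.
Saldana filed on 2005-02-01, before the 2005-05-18 deadline, so the action is timely.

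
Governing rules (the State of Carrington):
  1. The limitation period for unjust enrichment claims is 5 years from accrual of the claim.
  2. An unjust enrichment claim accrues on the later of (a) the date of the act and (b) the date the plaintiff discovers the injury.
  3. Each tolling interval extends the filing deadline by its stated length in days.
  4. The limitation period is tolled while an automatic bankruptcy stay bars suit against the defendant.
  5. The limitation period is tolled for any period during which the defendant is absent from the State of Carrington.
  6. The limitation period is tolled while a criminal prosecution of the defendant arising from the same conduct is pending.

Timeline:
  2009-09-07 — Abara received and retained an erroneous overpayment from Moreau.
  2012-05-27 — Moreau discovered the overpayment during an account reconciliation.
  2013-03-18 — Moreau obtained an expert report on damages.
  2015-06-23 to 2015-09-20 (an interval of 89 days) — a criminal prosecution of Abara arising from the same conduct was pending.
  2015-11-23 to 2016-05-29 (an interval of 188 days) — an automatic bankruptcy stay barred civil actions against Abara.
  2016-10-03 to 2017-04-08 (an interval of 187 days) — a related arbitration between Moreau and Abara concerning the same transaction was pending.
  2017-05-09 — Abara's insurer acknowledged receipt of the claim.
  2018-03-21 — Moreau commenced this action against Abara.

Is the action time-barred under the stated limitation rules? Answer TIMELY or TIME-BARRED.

TIME-BARRED

The claim accrued on 2012-05-27 — the later of the 2009-09-07 act and the 2012-05-27 discovery.
Adding the 5 years base period to 2012-05-27 gives a deadline of 2017-05-27, before any tolling.
The period was tolled for 89 days by the pending criminal prosecution (2015-06-23 to 2015-09-20), pushing the deadline to 2017-08-24.
Because the automatic bankruptcy stay ran from 2015-11-23 to 2016-05-29, the deadline is extended by 188 days to 2018-02-28.
Although a pending arbitration ran from 2016-10-03 to 2017-04-08, the stated rules do not make that a tolling event, so it is disregarded.
Nothing else in the chronology tolls or restarts the period.
The 2018-03-21 filing falls after the 2018-02-28 deadline; the claim is time-barred.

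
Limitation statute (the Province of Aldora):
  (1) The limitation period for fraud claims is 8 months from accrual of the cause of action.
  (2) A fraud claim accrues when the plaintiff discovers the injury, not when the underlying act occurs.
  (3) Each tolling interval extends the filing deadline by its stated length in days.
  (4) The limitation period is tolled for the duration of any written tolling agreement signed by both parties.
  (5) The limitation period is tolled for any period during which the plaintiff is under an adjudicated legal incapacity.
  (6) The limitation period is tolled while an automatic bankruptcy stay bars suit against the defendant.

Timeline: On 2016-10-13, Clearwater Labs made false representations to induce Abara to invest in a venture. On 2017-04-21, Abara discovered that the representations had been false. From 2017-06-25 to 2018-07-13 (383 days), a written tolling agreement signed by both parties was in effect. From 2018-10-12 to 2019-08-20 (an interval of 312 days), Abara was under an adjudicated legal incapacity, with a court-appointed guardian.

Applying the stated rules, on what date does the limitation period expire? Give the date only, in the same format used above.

2019-11-16

Accrual is tied to discovery, so the period began on 2017-04-21 rather than on 2016-10-13 when the act occurred.
8 months from 2017-04-21 is 2017-12-21.
The period was tolled for 383 days by the written tolling agreement (2017-06-25 to 2018-07-13), pushing the deadline to 2019-01-08.
The plaintiff's legal incapacity from 2018-10-12 to 2019-08-20 tolled the period for 312 days, extending the deadline to 2019-11-16.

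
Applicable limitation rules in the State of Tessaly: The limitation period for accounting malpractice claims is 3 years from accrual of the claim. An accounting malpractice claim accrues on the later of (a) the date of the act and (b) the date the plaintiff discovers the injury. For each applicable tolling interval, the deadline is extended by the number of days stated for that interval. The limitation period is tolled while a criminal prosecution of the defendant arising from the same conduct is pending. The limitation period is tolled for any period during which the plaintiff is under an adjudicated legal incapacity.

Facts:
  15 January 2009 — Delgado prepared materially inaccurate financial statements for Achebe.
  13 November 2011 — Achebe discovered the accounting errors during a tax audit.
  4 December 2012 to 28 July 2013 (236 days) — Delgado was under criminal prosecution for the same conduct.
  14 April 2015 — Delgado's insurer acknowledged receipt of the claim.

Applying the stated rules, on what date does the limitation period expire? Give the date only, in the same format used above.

7 July 2015

Taking the later of the act (15 January 2009) and discovery (13 November 2011), the claim accrued on 13 November 2011.
Adding the 3 years base period to 13 November 2011 gives a deadline of 13 November 2014, before any tolling.
The period was tolled for 236 days by the pending criminal prosecution (4 December 2012 to 28 July 2013), pushing the deadline to 7 July 2015.
Nothing else in the chronology tolls or restarts the period.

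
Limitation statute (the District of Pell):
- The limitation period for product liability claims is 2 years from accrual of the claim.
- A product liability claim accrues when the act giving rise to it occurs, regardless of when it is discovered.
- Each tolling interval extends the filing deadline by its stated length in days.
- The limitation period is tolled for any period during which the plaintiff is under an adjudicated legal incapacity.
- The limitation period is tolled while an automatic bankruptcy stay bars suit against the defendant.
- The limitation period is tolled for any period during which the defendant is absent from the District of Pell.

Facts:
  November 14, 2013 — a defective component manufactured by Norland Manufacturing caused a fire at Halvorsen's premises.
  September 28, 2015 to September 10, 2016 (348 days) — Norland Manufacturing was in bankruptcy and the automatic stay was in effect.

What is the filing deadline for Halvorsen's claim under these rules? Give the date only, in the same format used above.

October 27, 2016

The limitation period began to run on November 14, 2013.
2 years from November 14, 2013 is November 14, 2015.
Because the automatic bankruptcy stay ran from September 28, 2015 to September 10, 2016, the deadline is extended by 348 days to October 27, 2016.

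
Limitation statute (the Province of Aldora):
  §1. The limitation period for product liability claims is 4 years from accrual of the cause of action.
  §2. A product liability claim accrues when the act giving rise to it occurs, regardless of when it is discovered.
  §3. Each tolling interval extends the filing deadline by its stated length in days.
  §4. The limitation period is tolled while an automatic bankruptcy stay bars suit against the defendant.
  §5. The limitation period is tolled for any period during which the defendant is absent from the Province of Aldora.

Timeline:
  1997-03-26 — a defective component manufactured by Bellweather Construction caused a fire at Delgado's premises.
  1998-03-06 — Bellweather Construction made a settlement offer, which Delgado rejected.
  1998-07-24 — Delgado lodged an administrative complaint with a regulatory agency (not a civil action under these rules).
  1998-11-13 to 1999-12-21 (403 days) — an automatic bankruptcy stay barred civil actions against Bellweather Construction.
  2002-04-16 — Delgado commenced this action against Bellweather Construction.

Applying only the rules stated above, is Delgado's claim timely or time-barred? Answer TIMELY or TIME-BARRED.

The limitation period began to run on 1997-03-26.
Adding the 4 years base period to 1997-03-26 gives a deadline of 2001-03-26, before any tolling.
The period was tolled for 403 days by the automatic bankruptcy stay (1998-11-13 to 1999-12-21), pushing the deadline to 2002-05-03.
The other events in the timeline have no effect on the limitation period under the stated rules.
Delgado filed on 2002-04-16, before the 2002-05-03 deadline, so the action is timely.

TIMELY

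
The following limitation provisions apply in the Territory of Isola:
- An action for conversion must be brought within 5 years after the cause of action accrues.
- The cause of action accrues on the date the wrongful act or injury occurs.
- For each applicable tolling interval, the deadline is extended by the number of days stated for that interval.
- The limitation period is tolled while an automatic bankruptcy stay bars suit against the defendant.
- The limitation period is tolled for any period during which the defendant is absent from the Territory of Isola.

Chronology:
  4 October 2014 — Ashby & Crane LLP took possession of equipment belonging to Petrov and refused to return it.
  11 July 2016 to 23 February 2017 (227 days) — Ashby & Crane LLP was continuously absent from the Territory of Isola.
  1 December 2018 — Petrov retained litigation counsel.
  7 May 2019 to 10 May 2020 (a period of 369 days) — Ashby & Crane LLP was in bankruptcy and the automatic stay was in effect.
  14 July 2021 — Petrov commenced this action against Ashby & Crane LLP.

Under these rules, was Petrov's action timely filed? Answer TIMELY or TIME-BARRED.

The cause of action accrued on 4 October 2014, the date of the act.
Adding the 5 years base period to 4 October 2014 gives a deadline of 4 October 2019, before any tolling.
Because the defendant's absence from the jurisdiction ran from 11 July 2016 to 23 February 2017, the deadline is extended by 227 days to 18 May 2020.
The automatic bankruptcy stay from 7 May 2019 to 10 May 2020 tolled the period for 369 days, extending the deadline to 22 May 2021.
The other events in the timeline have no effect on the limitation period under the stated rules.
Petrov filed on 14 July 2021, after the 22 May 2021 deadline, so the action is time-barred.

TIME-BARRED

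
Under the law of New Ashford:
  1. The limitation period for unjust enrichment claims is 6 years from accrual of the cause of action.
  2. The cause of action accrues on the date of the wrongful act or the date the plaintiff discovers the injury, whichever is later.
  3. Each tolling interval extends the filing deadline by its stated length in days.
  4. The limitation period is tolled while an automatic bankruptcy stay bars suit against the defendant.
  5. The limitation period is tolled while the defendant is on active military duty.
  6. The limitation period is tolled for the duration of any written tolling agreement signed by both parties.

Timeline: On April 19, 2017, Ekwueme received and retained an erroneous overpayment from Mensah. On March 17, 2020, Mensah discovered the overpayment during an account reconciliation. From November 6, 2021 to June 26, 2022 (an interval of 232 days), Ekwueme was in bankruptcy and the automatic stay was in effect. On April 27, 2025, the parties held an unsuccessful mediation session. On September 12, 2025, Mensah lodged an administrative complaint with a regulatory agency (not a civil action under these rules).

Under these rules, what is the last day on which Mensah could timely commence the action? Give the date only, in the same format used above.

The claim accrued on March 17, 2020 — the later of the April 19, 2017 act and the March 17, 2020 discovery.
6 years from March 17, 2020 is March 17, 2026.
The automatic bankruptcy stay from November 6, 2021 to June 26, 2022 tolled the period for 232 days, extending the deadline to November 4, 2026.
Nothing else in the chronology tolls or restarts the period.

November 4, 2026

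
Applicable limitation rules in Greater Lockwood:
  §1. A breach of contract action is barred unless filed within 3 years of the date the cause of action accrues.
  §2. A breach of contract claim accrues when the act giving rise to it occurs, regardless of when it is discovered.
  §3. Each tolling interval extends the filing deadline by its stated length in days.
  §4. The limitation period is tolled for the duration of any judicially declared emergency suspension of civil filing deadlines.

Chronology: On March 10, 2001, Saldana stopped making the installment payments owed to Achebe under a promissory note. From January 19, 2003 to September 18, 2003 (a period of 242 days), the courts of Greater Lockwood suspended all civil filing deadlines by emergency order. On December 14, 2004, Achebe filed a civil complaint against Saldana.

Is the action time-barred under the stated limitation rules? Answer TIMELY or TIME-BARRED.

The claim accrued on March 10, 2001, when the wrongful act occurred.
Adding the 3 years base period to March 10, 2001 gives a deadline of March 10, 2004, before any tolling.
Because the emergency suspension of filing deadlines ran from January 19, 2003 to September 18, 2003, the deadline is extended by 242 days to November 7, 2004.
Achebe filed on December 14, 2004, after the November 7, 2004 deadline, so the action is time-barred.

TIME-BARRED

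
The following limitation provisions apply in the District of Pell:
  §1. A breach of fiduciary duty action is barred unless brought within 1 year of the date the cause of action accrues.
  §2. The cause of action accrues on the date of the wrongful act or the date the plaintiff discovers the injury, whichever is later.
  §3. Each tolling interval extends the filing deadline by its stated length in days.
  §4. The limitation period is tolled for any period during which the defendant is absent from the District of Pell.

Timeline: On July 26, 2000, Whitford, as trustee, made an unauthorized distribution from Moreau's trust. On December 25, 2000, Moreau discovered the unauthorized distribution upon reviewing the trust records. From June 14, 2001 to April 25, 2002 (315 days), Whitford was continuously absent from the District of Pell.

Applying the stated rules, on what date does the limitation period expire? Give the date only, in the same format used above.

Because discovery on December 25, 2000 post-dates the July 26, 2000 act, accrual under the later-of rule falls on December 25, 2000.
Adding the 1 year base period to December 25, 2000 gives a deadline of December 25, 2001, before any tolling.
The period was tolled for 315 days by the defendant's absence from the jurisdiction (June 14, 2001 to April 25, 2002), pushing the deadline to November 5, 2002.

November 5, 2002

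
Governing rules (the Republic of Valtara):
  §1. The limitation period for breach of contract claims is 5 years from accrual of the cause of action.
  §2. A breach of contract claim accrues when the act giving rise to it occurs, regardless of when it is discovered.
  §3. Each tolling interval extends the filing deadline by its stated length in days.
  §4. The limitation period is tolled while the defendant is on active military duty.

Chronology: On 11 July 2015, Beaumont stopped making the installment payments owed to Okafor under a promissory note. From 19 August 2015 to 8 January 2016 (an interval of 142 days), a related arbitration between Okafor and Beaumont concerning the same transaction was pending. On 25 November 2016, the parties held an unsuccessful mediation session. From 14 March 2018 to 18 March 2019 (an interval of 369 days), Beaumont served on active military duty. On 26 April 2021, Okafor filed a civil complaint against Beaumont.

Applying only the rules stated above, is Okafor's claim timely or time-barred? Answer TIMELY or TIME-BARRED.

The claim accrued on 11 July 2015, when the wrongful act occurred.
5 years from 11 July 2015 is 11 July 2020.
The period was tolled for 369 days by the defendant's active military service (14 March 2018 to 18 March 2019), pushing the deadline to 15 July 2021.
The pending related arbitration from 19 August 2015 to 8 January 2016 does not toll the period, because no stated rule makes a pending arbitration a tolling event.
The other events in the timeline have no effect on the limitation period under the stated rules.
The 26 April 2021 filing precedes the 15 July 2021 deadline; the claim is timely.

TIMELY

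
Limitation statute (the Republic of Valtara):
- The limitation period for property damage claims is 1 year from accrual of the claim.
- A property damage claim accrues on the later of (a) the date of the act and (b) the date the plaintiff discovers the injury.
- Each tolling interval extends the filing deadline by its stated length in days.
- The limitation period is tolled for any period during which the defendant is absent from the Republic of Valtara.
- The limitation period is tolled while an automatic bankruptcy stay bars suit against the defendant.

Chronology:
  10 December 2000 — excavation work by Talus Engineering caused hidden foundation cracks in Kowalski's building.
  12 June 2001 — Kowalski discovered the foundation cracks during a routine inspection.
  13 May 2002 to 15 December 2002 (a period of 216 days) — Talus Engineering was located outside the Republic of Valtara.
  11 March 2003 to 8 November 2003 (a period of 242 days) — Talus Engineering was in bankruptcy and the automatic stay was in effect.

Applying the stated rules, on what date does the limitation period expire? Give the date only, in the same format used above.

14 January 2003

Taking the later of the act (10 December 2000) and discovery (12 June 2001), the claim accrued on 12 June 2001.
1 year from 12 June 2001 is 12 June 2002.
The defendant's absence from the jurisdiction from 13 May 2002 to 15 December 2002 tolled the period for 216 days, extending the deadline to 14 January 2003.
By the time the automatic bankruptcy stay began on 11 March 2003, the limitation period had already expired on 14 January 2003; that interval cannot revive it.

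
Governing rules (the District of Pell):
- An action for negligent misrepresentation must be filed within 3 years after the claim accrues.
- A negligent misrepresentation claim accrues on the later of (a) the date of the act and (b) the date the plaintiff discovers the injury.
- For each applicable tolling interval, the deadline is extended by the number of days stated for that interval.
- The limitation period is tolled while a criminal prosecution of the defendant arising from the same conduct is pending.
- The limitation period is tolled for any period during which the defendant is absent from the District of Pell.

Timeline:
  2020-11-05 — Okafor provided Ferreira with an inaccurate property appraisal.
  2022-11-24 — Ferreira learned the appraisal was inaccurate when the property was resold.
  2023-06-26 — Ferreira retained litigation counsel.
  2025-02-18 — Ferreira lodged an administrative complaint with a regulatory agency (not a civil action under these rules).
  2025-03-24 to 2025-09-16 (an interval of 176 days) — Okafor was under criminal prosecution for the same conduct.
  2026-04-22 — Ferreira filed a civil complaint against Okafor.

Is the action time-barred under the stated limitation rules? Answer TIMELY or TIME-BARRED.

The claim accrued on 2022-11-24 — the later of the 2020-11-05 act and the 2022-11-24 discovery.
Adding the 3 years base period to 2022-11-24 gives a deadline of 2025-11-24, before any tolling.
Because the pending criminal prosecution ran from 2025-03-24 to 2025-09-16, the deadline is extended by 176 days to 2026-05-19.
The other events in the timeline have no effect on the limitation period under the stated rules.
Filing on 2026-04-22 beat the 2026-05-19 deadline — the action is timely.

TIMELY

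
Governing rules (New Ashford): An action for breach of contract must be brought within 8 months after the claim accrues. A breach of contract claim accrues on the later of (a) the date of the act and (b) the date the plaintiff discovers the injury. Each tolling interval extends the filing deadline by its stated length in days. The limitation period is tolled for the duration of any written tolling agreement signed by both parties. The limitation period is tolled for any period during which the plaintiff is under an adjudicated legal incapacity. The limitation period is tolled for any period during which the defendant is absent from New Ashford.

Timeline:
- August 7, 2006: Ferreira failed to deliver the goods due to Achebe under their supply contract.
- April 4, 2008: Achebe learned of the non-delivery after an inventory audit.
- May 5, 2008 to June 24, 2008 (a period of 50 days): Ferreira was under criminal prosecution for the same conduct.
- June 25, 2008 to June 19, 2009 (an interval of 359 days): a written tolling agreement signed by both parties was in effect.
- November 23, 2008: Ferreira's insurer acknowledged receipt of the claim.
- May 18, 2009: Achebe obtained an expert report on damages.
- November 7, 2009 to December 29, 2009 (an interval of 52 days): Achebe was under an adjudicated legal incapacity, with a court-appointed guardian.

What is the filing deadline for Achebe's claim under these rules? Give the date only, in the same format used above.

Taking the later of the act (August 7, 2006) and discovery (April 4, 2008), the claim accrued on April 4, 2008.
Adding the 8 months base period to April 4, 2008 gives a deadline of December 4, 2008, before any tolling.
The written tolling agreement from June 25, 2008 to June 19, 2009 tolled the period for 359 days, extending the deadline to November 28, 2009.
Because the plaintiff's legal incapacity ran from November 7, 2009 to December 29, 2009, the deadline is extended by 52 days to January 19, 2010.
Although a criminal prosecution ran from May 5, 2008 to June 24, 2008, the stated rules do not make that a tolling event, so it is disregarded.
None of the other events listed affects the running of the period under the stated rules.

January 19, 2010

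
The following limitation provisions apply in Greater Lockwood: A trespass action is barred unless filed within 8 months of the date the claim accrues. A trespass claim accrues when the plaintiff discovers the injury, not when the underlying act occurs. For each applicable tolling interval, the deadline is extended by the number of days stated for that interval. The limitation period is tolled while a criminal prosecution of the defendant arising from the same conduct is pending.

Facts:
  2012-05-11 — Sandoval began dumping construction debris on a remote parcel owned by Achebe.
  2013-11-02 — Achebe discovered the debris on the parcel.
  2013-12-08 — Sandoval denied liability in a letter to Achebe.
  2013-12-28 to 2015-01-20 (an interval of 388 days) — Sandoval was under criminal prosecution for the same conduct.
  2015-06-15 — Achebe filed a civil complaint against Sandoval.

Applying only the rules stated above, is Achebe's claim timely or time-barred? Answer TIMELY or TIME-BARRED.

TIMELY

Under the discovery rule, the claim accrued on 2013-11-02, when Achebe discovered the injury — not on the 2012-05-11 date of the underlying act.
8 months from 2013-11-02 is 2014-07-02.
The pending criminal prosecution from 2013-12-28 to 2015-01-20 tolled the period for 388 days, extending the deadline to 2015-07-25.
None of the other events listed affects the running of the period under the stated rules.
Achebe filed on 2015-06-15, before the 2015-07-25 deadline, so the action is timely.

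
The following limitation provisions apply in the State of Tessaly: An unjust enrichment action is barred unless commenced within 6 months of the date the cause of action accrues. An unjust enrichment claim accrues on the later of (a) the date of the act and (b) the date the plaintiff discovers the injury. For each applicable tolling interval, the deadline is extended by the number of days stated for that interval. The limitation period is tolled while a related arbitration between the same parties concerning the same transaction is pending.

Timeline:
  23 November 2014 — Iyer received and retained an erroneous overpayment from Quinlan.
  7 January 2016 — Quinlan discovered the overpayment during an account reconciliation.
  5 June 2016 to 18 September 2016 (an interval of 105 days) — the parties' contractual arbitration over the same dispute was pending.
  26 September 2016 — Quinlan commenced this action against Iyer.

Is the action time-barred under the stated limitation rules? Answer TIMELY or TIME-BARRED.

Because discovery on 7 January 2016 post-dates the 23 November 2014 act, accrual under the later-of rule falls on 7 January 2016.
6 months from 7 January 2016 is 7 July 2016.
The pending related arbitration from 5 June 2016 to 18 September 2016 tolled the period for 105 days, extending the deadline to 20 October 2016.
The 26 September 2016 filing precedes the 20 October 2016 deadline; the claim is timely.

TIMELY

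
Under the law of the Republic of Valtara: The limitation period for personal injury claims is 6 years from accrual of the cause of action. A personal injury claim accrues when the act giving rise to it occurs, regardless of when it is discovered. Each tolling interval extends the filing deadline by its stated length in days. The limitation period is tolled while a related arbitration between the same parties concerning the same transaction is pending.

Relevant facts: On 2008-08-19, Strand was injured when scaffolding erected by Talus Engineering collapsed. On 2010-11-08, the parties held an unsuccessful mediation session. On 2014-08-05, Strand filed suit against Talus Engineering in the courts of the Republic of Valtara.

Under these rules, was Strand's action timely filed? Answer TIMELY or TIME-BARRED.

TIMELY

The limitation period began to run on 2008-08-19.
6 years from 2008-08-19 is 2014-08-19.
Nothing else in the chronology tolls or restarts the period.
Strand filed on 2014-08-05, before the 2014-08-19 deadline, so the action is timely.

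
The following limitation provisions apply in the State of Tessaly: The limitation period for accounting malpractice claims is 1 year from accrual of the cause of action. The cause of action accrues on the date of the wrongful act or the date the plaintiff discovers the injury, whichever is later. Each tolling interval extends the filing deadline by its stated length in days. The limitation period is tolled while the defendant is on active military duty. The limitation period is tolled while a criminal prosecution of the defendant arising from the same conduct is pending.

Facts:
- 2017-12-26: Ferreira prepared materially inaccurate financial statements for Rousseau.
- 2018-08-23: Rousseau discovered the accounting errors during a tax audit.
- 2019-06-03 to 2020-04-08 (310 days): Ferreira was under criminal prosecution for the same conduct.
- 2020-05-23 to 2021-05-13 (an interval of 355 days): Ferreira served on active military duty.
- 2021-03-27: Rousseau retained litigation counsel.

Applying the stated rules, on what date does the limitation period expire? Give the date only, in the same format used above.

2021-06-18

Because discovery on 2018-08-23 post-dates the 2017-12-26 act, accrual under the later-of rule falls on 2018-08-23.
1 year from 2018-08-23 is 2019-08-23.
Because the pending criminal prosecution ran from 2019-06-03 to 2020-04-08, the deadline is extended by 310 days to 2020-06-28.
Because the defendant's active military service ran from 2020-05-23 to 2021-05-13, the deadline is extended by 355 days to 2021-06-18.
Nothing else in the chronology tolls or restarts the period.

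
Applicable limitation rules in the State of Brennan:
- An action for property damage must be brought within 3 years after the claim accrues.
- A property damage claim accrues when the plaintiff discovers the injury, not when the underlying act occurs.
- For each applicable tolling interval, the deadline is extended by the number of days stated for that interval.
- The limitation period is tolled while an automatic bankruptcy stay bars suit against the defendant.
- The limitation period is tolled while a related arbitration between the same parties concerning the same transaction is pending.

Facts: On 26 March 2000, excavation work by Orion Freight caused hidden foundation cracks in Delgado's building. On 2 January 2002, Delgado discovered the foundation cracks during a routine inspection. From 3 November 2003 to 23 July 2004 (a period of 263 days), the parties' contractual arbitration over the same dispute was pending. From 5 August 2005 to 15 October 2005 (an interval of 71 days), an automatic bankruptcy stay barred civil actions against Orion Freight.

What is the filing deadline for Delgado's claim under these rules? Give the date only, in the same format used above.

2 December 2005

The claim did not accrue until Delgado discovered the injury on 2 January 2002; the 26 March 2000 act date does not start the clock under the stated rule.
Adding the 3 years base period to 2 January 2002 gives a deadline of 2 January 2005, before any tolling.
Because the pending related arbitration ran from 3 November 2003 to 23 July 2004, the deadline is extended by 263 days to 22 September 2005.
The period was tolled for 71 days by the automatic bankruptcy stay (5 August 2005 to 15 October 2005), pushing the deadline to 2 December 2005.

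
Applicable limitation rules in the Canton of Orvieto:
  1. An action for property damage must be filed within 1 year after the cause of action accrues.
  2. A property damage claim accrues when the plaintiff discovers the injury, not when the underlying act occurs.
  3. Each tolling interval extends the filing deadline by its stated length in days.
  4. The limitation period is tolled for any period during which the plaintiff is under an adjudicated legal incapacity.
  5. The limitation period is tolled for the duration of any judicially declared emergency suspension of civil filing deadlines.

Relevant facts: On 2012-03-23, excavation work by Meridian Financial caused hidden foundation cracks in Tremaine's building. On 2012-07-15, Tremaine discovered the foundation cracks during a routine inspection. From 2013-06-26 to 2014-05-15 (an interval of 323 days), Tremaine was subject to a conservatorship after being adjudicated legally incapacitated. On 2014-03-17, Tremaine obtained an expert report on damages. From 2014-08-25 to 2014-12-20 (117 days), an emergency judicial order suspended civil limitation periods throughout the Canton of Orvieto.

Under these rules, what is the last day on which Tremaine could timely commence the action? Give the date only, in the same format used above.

Under the discovery rule, the claim accrued on 2012-07-15, when Tremaine discovered the injury — not on the 2012-03-23 date of the underlying act.
The untolled deadline — 1 year after 2012-07-15 — is 2013-07-15.
The plaintiff's legal incapacity from 2013-06-26 to 2014-05-15 tolled the period for 323 days, extending the deadline to 2014-06-03.
The emergency suspension of filing deadlines from 2014-08-25 to 2014-12-20 began after the period had already run on 2014-06-03, so it has no tolling effect.
The other events in the timeline have no effect on the limitation period under the stated rules.

2014-06-03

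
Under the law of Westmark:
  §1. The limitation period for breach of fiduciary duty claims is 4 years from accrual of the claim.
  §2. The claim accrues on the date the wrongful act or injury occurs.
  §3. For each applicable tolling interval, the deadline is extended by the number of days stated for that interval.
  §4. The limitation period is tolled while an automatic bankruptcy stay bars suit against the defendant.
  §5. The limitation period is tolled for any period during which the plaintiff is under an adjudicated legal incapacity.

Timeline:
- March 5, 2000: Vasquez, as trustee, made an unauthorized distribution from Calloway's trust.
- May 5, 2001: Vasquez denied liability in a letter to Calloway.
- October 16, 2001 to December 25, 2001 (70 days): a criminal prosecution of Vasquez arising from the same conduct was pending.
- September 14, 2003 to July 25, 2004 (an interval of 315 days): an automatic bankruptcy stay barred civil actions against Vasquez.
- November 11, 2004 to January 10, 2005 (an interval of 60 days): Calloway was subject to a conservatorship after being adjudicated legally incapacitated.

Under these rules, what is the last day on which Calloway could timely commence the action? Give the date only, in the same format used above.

The claim accrued on March 5, 2000, the date of the act.
The untolled deadline — 4 years after March 5, 2000 — is March 5, 2004.
Because the automatic bankruptcy stay ran from September 14, 2003 to July 25, 2004, the deadline is extended by 315 days to January 14, 2005.
The plaintiff's legal incapacity from November 11, 2004 to January 10, 2005 tolled the period for 60 days, extending the deadline to March 15, 2005.
The pending criminal prosecution from October 16, 2001 to December 25, 2001 does not toll the period, because no stated rule makes a criminal prosecution a tolling event.
None of the other events listed affects the running of the period under the stated rules.

March 15, 2005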